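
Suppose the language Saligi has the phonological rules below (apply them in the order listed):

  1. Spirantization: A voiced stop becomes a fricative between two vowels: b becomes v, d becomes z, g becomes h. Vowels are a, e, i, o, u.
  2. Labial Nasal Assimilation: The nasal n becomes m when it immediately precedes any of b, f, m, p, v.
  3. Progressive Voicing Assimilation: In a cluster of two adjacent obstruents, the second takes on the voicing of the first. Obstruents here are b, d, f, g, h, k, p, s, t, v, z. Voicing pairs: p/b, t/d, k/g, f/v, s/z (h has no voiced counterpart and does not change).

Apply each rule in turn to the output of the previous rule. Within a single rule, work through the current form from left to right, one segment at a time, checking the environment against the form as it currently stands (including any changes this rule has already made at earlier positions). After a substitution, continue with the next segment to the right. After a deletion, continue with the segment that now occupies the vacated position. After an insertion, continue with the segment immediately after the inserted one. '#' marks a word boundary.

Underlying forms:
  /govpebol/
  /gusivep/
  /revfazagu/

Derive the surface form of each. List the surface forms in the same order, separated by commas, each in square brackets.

/govpebol/:
  1 Spirantization: [govpebol] → [govpevol]
  2 Labial Nasal Assimilation: no change — [govpevol]
  3 Progressive Voicing Assimilation: [govpevol] → [govbevol]
/gusivep/:
  1 Spirantization: no change — [gusivep]
  2 Labial Nasal Assimilation: no change — [gusivep]
  3 Progressive Voicing Assimilation: no change — [gusivep]
/revfazagu/:
  1 Spirantization: [revfazagu] → [revfazahu]
  2 Labial Nasal Assimilation: no change — [revfazahu]
  3 Progressive Voicing Assimilation: [revfazahu] → [revvazahu]

[govbevol], [gusivep], [revvazahu]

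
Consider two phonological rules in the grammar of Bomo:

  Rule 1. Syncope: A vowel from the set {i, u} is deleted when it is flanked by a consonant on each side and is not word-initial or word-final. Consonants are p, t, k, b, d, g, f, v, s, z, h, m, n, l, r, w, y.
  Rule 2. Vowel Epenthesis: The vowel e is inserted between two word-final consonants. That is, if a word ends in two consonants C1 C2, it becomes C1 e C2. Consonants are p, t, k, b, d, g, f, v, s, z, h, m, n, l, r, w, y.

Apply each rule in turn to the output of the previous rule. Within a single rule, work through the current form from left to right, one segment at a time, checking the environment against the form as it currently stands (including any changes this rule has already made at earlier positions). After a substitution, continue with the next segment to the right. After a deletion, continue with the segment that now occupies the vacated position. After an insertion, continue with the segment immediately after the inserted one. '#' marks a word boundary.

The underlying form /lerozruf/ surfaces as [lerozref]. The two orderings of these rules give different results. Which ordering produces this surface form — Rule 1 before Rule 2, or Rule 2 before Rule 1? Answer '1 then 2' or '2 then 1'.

1 then 2

Order 1 then 2:
  1 Syncope: [lerozruf] → [lerozrf]
  2 Vowel Epenthesis: [lerozrf] → [lerozref]
  result: [lerozref]
Order 2 then 1:
  2 Vowel Epenthesis: no change — [lerozruf]
  1 Syncope: [lerozruf] → [lerozrf]
  result: [lerozrf]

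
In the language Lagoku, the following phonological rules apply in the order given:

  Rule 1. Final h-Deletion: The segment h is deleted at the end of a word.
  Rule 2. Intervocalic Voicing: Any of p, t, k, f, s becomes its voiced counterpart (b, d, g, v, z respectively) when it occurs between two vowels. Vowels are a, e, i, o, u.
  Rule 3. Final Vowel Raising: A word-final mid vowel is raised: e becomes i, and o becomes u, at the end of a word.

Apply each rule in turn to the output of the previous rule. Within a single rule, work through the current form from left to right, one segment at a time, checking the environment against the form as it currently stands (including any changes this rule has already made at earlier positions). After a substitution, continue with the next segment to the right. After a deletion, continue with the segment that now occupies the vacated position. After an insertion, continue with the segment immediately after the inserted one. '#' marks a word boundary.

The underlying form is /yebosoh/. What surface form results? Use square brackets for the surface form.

[yebozu]

Rule 1 Final h-Deletion: [yebosoh] → [yeboso]
Rule 2 Intervocalic Voicing: [yeboso] → [yebozo]
Rule 3 Final Vowel Raising: [yebozo] → [yebozu]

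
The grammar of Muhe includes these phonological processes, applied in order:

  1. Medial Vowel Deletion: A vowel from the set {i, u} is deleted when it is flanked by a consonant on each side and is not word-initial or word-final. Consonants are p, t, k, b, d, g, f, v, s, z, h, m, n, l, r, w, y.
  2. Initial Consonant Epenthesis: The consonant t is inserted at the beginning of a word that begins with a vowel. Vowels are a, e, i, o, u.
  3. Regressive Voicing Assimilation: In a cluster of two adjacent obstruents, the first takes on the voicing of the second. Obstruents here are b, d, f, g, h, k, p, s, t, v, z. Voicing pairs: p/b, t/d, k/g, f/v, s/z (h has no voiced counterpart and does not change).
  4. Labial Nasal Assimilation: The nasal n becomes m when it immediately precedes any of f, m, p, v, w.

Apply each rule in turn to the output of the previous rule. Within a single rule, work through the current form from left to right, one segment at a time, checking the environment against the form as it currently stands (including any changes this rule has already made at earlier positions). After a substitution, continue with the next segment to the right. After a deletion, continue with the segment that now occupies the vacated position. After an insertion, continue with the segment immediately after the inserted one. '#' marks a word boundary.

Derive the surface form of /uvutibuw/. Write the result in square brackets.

[tufdbw]

1 Medial Vowel Deletion: [uvutibuw] → [uvtbw]
2 Initial Consonant Epenthesis: [uvtbw] → [tuvtbw]
3 Regressive Voicing Assimilation: [tuvtbw] → [tufdbw]
4 Labial Nasal Assimilation: no change — [tufdbw]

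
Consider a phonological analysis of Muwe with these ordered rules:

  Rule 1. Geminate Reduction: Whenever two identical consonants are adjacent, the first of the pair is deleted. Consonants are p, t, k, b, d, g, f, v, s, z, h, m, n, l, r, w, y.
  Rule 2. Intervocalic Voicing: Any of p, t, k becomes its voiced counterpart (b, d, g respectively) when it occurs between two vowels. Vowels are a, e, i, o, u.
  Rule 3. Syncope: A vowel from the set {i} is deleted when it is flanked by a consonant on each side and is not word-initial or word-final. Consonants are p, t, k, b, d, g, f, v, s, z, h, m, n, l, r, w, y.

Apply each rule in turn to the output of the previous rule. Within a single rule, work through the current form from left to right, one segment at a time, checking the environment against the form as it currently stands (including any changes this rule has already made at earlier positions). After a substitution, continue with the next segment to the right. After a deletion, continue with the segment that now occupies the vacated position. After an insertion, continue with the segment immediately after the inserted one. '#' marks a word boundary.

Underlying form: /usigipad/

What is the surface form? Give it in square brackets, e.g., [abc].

Rule 1 Geminate Reduction: no change — [usigipad]
Rule 2 Intervocalic Voicing: [usigipad] → [usigibad]
Rule 3 Syncope: [usigibad] → [usgbad]

[usgbad]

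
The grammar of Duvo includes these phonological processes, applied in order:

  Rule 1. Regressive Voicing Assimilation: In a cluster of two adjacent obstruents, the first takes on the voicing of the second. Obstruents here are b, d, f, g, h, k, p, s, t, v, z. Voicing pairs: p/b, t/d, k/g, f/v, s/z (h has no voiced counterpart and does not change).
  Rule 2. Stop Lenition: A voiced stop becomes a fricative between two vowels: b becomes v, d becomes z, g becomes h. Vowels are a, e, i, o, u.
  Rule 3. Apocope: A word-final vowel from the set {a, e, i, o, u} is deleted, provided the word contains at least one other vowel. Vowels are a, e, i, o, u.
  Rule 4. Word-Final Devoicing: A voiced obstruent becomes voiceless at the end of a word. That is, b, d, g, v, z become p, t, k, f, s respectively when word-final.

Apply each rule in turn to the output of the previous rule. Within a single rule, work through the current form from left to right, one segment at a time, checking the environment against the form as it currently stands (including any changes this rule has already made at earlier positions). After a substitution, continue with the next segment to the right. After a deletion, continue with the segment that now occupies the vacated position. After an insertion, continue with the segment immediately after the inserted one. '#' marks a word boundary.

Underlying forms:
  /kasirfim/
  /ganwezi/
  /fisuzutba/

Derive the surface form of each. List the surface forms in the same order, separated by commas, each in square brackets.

[kasirfim], [ganwes], [fisuzudp]

/kasirfim/:
  Rule 1 Regressive Voicing Assimilation: no change — [kasirfim]
  Rule 2 Stop Lenition: no change — [kasirfim]
  Rule 3 Apocope: no change — [kasirfim]
  Rule 4 Word-Final Devoicing: no change — [kasirfim]
/ganwezi/:
  Rule 1 Regressive Voicing Assimilation: no change — [ganwezi]
  Rule 2 Stop Lenition: no change — [ganwezi]
  Rule 3 Apocope: [ganwezi] → [ganwez]
  Rule 4 Word-Final Devoicing: [ganwez] → [ganwes]
/fisuzutba/:
  Rule 1 Regressive Voicing Assimilation: [fisuzutba] → [fisuzudba]
  Rule 2 Stop Lenition: no change — [fisuzudba]
  Rule 3 Apocope: [fisuzudba] → [fisuzudb]
  Rule 4 Word-Final Devoicing: [fisuzudb] → [fisuzudp]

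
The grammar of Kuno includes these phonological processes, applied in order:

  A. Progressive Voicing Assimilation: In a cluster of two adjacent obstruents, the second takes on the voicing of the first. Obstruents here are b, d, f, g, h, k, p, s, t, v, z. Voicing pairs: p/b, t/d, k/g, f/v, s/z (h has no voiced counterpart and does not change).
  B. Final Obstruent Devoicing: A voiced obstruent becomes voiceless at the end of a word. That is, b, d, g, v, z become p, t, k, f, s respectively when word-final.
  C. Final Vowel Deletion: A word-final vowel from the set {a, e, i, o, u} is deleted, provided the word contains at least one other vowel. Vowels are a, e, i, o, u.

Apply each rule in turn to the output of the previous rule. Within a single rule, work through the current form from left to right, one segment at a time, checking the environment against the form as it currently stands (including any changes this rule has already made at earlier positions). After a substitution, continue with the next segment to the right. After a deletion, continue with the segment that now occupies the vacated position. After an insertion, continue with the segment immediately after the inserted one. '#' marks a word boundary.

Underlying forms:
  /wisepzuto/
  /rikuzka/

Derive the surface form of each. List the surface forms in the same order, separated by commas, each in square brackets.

[wisepsut], [rikuzg]

/wisepzuto/:
  A Progressive Voicing Assimilation: [wisepzuto] → [wisepsuto]
  B Final Obstruent Devoicing: no change — [wisepsuto]
  C Final Vowel Deletion: [wisepsuto] → [wisepsut]
/rikuzka/:
  A Progressive Voicing Assimilation: [rikuzka] → [rikuzga]
  B Final Obstruent Devoicing: no change — [rikuzga]
  C Final Vowel Deletion: [rikuzga] → [rikuzg]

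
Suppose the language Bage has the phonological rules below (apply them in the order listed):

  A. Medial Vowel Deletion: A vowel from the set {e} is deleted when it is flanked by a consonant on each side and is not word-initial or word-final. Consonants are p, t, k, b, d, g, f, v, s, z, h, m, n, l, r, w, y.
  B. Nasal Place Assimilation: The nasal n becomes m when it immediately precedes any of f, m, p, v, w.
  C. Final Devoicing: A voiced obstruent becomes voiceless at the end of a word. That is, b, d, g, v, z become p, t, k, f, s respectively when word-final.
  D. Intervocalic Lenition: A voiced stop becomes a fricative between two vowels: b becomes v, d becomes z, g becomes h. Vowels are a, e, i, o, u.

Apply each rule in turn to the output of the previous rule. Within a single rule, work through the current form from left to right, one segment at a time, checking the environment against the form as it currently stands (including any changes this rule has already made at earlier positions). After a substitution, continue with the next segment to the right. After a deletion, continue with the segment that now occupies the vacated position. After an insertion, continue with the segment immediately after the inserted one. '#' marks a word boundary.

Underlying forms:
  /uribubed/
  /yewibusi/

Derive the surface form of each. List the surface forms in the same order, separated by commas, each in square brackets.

/uribubed/:
  A Medial Vowel Deletion: [uribubed] → [uribubd]
  B Nasal Place Assimilation: no change — [uribubd]
  C Final Devoicing: [uribubd] → [uribubt]
  D Intervocalic Lenition: [uribubt] → [urivubt]
/yewibusi/:
  A Medial Vowel Deletion: [yewibusi] → [ywibusi]
  B Nasal Place Assimilation: no change — [ywibusi]
  C Final Devoicing: no change — [ywibusi]
  D Intervocalic Lenition: [ywibusi] → [ywivusi]

[urivubt], [ywivusi]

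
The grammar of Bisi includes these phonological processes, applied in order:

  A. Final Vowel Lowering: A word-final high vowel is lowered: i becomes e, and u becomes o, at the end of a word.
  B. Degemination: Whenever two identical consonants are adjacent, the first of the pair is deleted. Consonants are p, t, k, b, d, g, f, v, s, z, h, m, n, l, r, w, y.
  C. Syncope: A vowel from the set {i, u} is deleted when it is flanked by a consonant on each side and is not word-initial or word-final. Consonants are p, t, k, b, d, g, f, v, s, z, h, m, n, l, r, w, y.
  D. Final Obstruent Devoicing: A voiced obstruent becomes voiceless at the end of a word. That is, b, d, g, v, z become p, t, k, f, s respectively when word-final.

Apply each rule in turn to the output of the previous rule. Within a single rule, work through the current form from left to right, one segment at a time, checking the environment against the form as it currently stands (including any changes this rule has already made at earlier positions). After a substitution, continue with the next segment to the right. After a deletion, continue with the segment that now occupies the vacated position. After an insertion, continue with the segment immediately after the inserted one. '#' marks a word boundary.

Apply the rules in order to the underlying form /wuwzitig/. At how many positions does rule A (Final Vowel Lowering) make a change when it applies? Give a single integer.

A Final Vowel Lowering: no change — [wuwzitig]
B Degemination: no change — [wuwzitig]
C Syncope: [wuwzitig] → [wwztg]
D Final Obstruent Devoicing: [wwztg] → [wwztk]
Rule A changed 0 position(s).

0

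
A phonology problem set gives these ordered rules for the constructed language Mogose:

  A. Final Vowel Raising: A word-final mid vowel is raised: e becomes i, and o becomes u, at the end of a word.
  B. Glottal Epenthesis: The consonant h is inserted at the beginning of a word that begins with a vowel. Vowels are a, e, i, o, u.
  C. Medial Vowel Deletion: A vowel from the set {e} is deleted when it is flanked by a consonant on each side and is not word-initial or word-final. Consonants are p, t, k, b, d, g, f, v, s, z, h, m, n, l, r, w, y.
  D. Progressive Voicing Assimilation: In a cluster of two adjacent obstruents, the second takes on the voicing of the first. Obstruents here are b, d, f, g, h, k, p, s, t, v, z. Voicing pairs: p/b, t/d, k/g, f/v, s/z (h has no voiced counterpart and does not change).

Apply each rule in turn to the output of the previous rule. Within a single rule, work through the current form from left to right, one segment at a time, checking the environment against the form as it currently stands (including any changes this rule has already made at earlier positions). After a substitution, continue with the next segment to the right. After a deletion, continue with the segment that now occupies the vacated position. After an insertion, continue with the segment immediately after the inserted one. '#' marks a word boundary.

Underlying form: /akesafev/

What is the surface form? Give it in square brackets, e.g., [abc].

A Final Vowel Raising: no change — [akesafev]
B Glottal Epenthesis: [akesafev] → [hakesafev]
C Medial Vowel Deletion: [hakesafev] → [haksafv]
D Progressive Voicing Assimilation: [haksafv] → [haksaff]

[haksaff]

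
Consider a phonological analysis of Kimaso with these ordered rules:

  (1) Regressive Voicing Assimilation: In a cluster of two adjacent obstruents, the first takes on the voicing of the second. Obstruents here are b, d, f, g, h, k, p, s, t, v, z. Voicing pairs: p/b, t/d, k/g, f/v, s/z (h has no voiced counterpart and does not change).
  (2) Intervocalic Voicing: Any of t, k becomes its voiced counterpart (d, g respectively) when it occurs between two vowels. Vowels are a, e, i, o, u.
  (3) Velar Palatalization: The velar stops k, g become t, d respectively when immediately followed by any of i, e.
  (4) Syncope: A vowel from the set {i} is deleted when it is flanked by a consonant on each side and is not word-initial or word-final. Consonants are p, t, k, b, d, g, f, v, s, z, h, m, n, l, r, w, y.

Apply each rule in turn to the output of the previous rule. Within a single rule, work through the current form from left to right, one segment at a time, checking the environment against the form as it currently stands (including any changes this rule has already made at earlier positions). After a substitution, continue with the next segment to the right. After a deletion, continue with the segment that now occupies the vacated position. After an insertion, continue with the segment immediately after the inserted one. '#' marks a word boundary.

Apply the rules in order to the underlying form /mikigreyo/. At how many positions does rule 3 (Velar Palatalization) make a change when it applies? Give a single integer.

(1) Regressive Voicing Assimilation: no change — [mikigreyo]
(2) Intervocalic Voicing: [mikigreyo] → [migigreyo]
(3) Velar Palatalization: [migigreyo] → [midigreyo]
(4) Syncope: [midigreyo] → [mdgreyo]
Rule 3 changed 1 position(s).

1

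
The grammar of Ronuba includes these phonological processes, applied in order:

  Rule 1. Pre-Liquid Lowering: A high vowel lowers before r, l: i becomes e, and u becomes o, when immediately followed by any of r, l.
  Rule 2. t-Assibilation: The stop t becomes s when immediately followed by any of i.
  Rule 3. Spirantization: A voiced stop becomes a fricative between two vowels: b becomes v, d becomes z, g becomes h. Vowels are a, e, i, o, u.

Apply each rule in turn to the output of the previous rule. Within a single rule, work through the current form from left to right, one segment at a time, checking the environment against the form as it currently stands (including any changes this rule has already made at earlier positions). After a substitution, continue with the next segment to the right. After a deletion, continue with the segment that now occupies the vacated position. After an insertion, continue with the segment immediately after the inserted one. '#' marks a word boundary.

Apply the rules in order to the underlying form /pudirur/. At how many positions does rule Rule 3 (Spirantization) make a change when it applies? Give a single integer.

1

Rule 1 Pre-Liquid Lowering: [pudirur] → [puderor]
Rule 2 t-Assibilation: no change — [puderor]
Rule 3 Spirantization: [puderor] → [puzeror]
Rule Rule 3 changed 1 position(s).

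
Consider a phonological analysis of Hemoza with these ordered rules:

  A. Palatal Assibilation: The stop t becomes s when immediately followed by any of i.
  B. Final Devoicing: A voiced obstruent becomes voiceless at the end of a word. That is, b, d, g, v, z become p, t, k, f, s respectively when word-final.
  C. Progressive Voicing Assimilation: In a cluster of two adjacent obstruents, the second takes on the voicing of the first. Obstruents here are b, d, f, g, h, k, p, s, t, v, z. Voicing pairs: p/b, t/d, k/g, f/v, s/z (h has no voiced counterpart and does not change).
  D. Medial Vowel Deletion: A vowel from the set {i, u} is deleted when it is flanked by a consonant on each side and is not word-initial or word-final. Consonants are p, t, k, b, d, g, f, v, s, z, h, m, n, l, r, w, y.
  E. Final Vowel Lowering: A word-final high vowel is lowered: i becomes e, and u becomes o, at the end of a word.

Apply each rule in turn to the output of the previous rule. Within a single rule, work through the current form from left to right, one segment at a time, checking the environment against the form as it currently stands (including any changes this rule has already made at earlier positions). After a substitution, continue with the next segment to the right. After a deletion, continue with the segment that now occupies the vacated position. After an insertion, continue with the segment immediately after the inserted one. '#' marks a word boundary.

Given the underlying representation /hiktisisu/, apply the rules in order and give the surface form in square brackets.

A Palatal Assibilation: [hiktisisu] → [hiksisisu]
B Final Devoicing: no change — [hiksisisu]
C Progressive Voicing Assimilation: no change — [hiksisisu]
D Medial Vowel Deletion: [hiksisisu] → [hksssu]
E Final Vowel Lowering: [hksssu] → [hkssso]

[hkssso]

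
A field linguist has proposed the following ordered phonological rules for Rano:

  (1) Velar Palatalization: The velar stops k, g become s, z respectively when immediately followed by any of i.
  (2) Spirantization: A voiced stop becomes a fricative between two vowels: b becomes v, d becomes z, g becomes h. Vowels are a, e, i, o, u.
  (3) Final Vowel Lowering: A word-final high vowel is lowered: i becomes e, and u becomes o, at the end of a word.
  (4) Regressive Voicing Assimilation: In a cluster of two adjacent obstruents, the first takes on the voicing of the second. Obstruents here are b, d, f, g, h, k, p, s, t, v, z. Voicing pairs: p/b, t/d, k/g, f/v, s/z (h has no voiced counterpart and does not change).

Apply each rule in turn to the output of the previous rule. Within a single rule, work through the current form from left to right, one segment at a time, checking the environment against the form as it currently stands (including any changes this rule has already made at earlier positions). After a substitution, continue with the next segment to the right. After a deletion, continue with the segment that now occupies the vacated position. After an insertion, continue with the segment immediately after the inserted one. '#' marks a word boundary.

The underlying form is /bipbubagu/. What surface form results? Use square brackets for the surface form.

[bibbuvaho]

(1) Velar Palatalization: no change — [bipbubagu]
(2) Spirantization: [bipbubagu] → [bipbuvahu]
(3) Final Vowel Lowering: [bipbuvahu] → [bipbuvaho]
(4) Regressive Voicing Assimilation: [bipbuvaho] → [bibbuvaho]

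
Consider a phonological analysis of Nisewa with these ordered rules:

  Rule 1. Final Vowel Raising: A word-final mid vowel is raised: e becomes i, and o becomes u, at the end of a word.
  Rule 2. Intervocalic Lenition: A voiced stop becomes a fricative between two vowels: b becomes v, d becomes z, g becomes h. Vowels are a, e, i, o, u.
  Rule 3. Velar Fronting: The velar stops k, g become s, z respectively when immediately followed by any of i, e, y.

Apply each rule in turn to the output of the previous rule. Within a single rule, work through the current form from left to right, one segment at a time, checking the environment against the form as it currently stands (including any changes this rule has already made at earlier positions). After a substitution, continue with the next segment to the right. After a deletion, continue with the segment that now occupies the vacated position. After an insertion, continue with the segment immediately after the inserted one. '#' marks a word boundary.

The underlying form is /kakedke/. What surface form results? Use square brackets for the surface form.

Rule 1 Final Vowel Raising: [kakedke] → [kakedki]
Rule 2 Intervocalic Lenition: no change — [kakedki]
Rule 3 Velar Fronting: [kakedki] → [kasedsi]

[kasedsi]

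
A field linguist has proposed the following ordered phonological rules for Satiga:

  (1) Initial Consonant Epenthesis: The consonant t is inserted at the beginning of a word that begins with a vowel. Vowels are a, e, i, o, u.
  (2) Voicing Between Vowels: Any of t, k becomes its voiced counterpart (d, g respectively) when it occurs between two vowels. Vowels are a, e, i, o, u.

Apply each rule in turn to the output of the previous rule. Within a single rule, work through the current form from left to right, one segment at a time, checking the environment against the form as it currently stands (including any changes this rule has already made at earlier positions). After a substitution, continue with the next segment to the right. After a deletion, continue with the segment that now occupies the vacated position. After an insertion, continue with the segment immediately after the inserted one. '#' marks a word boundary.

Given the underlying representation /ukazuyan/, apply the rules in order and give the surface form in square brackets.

(1) Initial Consonant Epenthesis: [ukazuyan] → [tukazuyan]
(2) Voicing Between Vowels: [tukazuyan] → [tugazuyan]

[tugazuyan]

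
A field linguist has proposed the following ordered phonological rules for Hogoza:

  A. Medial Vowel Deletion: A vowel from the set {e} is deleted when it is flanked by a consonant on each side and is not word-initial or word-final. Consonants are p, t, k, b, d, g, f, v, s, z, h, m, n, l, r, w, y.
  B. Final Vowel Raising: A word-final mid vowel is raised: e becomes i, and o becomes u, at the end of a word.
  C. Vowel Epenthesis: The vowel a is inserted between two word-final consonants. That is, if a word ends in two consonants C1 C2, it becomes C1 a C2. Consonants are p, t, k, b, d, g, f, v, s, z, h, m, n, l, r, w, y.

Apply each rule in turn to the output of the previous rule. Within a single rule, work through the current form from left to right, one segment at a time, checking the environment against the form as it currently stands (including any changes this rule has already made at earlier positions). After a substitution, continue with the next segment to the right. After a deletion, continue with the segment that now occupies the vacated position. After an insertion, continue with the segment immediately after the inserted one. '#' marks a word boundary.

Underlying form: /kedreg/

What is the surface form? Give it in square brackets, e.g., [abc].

[kdrag]

A Medial Vowel Deletion: [kedreg] → [kdrg]
B Final Vowel Raising: no change — [kdrg]
C Vowel Epenthesis: [kdrg] → [kdrag]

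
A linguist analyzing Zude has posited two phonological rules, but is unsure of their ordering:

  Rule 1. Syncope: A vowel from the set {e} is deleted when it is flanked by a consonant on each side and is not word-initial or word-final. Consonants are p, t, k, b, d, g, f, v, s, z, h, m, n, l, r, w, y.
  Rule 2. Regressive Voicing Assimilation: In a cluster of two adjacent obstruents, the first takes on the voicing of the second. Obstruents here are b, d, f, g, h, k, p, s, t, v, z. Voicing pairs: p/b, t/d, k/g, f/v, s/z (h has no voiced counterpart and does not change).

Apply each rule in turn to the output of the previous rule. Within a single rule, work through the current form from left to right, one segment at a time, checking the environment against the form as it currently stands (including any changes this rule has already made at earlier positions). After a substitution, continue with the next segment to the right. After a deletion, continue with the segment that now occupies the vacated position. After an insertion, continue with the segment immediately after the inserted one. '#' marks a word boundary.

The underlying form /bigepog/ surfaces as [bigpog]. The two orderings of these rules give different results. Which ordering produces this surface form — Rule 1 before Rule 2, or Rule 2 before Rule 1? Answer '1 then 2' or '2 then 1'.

2 then 1

Order 1 then 2:
  1 Syncope: [bigepog] → [bigpog]
  2 Regressive Voicing Assimilation: [bigpog] → [bikpog]
  result: [bikpog]
Order 2 then 1:
  2 Regressive Voicing Assimilation: no change — [bigepog]
  1 Syncope: [bigepog] → [bigpog]
  result: [bigpog]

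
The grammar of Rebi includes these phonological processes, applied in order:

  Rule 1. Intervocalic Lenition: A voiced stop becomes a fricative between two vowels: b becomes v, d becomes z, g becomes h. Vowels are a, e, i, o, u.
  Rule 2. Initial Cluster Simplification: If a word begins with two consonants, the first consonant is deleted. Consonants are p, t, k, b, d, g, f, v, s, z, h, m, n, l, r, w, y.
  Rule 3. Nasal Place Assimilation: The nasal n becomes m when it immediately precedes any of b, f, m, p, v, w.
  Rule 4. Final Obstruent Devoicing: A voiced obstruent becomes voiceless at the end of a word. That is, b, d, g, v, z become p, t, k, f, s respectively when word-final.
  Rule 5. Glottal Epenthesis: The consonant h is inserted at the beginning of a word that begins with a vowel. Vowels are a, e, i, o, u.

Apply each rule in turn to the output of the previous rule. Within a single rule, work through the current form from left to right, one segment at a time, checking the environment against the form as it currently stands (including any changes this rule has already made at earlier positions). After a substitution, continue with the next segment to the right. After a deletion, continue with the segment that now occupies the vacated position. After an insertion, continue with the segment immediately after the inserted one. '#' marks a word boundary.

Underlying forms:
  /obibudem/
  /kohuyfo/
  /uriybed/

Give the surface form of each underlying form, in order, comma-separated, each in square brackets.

[hovivuzem], [kohuyfo], [huriybet]

/obibudem/:
  Rule 1 Intervocalic Lenition: [obibudem] → [ovivuzem]
  Rule 2 Initial Cluster Simplification: no change — [ovivuzem]
  Rule 3 Nasal Place Assimilation: no change — [ovivuzem]
  Rule 4 Final Obstruent Devoicing: no change — [ovivuzem]
  Rule 5 Glottal Epenthesis: [ovivuzem] → [hovivuzem]
/kohuyfo/:
  Rule 1 Intervocalic Lenition: no change — [kohuyfo]
  Rule 2 Initial Cluster Simplification: no change — [kohuyfo]
  Rule 3 Nasal Place Assimilation: no change — [kohuyfo]
  Rule 4 Final Obstruent Devoicing: no change — [kohuyfo]
  Rule 5 Glottal Epenthesis: no change — [kohuyfo]
/uriybed/:
  Rule 1 Intervocalic Lenition: no change — [uriybed]
  Rule 2 Initial Cluster Simplification: no change — [uriybed]
  Rule 3 Nasal Place Assimilation: no change — [uriybed]
  Rule 4 Final Obstruent Devoicing: [uriybed] → [uriybet]
  Rule 5 Glottal Epenthesis: [uriybet] → [huriybet]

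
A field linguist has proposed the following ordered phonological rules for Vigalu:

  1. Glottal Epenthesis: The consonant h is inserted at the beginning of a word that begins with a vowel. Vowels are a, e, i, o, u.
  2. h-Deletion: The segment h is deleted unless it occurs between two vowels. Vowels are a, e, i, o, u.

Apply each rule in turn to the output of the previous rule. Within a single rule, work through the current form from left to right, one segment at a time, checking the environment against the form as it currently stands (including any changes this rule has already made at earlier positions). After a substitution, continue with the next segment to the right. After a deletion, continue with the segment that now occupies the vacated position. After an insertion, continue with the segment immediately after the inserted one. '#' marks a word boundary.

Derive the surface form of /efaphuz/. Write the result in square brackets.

[efapuz]

1 Glottal Epenthesis: [efaphuz] → [hefaphuz]
2 h-Deletion: [hefaphuz] → [efapuz]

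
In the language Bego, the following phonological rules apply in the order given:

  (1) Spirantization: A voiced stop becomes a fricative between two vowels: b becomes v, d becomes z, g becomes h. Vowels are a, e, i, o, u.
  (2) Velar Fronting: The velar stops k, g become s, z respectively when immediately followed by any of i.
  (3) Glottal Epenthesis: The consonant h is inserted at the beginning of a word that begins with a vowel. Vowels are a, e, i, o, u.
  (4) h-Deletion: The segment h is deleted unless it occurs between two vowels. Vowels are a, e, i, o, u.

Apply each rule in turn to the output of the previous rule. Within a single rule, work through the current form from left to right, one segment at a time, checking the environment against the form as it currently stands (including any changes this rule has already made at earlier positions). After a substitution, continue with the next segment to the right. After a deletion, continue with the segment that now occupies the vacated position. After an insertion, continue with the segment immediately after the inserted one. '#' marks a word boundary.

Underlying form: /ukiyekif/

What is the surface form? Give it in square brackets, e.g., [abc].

[usiyesif]

(1) Spirantization: no change — [ukiyekif]
(2) Velar Fronting: [ukiyekif] → [usiyesif]
(3) Glottal Epenthesis: [usiyesif] → [husiyesif]
(4) h-Deletion: [husiyesif] → [usiyesif]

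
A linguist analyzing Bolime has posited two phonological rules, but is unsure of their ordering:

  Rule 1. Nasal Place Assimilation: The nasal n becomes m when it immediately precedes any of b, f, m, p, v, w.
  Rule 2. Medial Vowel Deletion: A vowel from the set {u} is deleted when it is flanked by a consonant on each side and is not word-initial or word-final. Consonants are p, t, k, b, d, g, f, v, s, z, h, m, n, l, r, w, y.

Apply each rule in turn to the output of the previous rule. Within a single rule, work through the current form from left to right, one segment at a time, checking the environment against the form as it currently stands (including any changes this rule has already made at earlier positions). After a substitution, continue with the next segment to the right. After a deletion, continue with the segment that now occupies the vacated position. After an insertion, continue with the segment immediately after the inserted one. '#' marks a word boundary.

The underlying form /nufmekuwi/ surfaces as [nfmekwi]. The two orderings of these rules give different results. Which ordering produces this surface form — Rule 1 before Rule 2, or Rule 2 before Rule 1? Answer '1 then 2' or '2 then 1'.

1 then 2

Order 1 then 2:
  1 Nasal Place Assimilation: no change — [nufmekuwi]
  2 Medial Vowel Deletion: [nufmekuwi] → [nfmekwi]
  result: [nfmekwi]
Order 2 then 1:
  2 Medial Vowel Deletion: [nufmekuwi] → [nfmekwi]
  1 Nasal Place Assimilation: [nfmekwi] → [mfmekwi]
  result: [mfmekwi]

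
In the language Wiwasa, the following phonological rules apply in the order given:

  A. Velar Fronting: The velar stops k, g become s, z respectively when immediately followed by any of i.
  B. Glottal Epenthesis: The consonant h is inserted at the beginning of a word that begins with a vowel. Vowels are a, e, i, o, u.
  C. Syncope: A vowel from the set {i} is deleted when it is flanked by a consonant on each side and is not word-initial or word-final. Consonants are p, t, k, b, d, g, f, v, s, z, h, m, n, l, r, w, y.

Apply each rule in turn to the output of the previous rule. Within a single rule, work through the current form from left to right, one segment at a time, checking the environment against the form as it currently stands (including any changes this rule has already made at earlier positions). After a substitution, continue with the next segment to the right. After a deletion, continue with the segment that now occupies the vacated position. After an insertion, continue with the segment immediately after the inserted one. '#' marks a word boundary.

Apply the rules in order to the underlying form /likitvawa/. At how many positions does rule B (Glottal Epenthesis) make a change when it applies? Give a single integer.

A Velar Fronting: [likitvawa] → [lisitvawa]
B Glottal Epenthesis: no change — [lisitvawa]
C Syncope: [lisitvawa] → [lstvawa]
Rule B changed 0 position(s).

0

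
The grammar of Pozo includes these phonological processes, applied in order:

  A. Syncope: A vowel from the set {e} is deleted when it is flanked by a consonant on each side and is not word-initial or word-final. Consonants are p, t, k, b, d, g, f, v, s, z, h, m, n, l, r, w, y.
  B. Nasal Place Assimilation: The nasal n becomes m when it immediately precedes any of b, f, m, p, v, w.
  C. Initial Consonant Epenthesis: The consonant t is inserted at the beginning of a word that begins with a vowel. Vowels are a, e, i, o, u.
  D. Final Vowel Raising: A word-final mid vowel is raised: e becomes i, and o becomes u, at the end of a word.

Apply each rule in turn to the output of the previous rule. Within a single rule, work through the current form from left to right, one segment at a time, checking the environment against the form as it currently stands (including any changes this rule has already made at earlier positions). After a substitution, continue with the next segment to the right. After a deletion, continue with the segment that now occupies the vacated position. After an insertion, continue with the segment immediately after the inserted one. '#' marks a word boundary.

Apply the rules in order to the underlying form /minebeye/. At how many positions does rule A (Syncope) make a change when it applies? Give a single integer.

A Syncope: [minebeye] → [minbye]
B Nasal Place Assimilation: [minbye] → [mimbye]
C Initial Consonant Epenthesis: no change — [mimbye]
D Final Vowel Raising: [mimbye] → [mimbyi]
Rule A changed 2 position(s).

2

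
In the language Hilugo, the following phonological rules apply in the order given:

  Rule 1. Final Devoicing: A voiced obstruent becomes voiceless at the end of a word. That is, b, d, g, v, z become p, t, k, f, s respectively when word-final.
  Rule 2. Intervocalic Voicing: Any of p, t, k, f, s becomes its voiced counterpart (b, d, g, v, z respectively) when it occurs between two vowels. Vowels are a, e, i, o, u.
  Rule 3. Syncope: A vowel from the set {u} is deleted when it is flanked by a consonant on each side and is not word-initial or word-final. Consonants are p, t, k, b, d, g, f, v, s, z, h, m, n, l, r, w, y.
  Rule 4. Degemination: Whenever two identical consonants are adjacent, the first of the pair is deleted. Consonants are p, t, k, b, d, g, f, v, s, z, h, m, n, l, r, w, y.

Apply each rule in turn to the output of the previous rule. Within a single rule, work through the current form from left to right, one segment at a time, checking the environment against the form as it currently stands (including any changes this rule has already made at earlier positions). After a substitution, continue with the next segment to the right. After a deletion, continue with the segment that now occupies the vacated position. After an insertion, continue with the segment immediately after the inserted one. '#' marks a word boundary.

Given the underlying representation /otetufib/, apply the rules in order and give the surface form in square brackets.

[odedvip]

Rule 1 Final Devoicing: [otetufib] → [otetufip]
Rule 2 Intervocalic Voicing: [otetufip] → [odeduvip]
Rule 3 Syncope: [odeduvip] → [odedvip]
Rule 4 Degemination: no change — [odedvip]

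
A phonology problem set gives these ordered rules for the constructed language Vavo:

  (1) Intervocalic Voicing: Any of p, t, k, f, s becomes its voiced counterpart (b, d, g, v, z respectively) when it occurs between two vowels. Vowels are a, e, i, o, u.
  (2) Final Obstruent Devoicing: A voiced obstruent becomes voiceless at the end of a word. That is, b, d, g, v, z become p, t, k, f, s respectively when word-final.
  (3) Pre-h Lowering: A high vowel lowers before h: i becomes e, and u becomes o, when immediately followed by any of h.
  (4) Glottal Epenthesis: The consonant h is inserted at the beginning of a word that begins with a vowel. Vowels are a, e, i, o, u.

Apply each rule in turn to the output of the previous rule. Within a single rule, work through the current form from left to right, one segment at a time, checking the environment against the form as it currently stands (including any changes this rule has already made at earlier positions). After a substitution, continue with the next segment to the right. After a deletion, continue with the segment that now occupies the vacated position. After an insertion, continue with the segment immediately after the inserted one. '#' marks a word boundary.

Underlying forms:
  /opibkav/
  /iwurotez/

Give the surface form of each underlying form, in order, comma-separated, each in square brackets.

[hobibkaf], [hiwurodes]

/opibkav/:
  (1) Intervocalic Voicing: [opibkav] → [obibkav]
  (2) Final Obstruent Devoicing: [obibkav] → [obibkaf]
  (3) Pre-h Lowering: no change — [obibkaf]
  (4) Glottal Epenthesis: [obibkaf] → [hobibkaf]
/iwurotez/:
  (1) Intervocalic Voicing: [iwurotez] → [iwurodez]
  (2) Final Obstruent Devoicing: [iwurodez] → [iwurodes]
  (3) Pre-h Lowering: no change — [iwurodes]
  (4) Glottal Epenthesis: [iwurodes] → [hiwurodes]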